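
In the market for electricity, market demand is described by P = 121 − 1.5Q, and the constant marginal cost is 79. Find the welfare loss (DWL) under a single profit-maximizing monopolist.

DWL = 147

Perfect competition: P = MC = 79, so 121 − 1.5Q = 79 and Q = 28.
A monopolist chooses Q where MR = MC. MR = 121 − 3Q; setting this equal to 79 gives Q = 14 and P = 100.
DWL is the triangle between Q = 14 and Q = 28: ½·(28 − 14)·(100 − 79) = 147.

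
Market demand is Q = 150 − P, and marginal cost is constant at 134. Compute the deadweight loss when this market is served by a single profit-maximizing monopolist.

DWL = 32

Inverting demand: P = 150 − Q.
Competitive firms price at marginal cost: P = 134, giving Q = 16.
Monopoly sets MR = MC: 150 − 2Q = 134 ⇒ Q = 8, P = 150 − 8 = 142.
DWL is the triangle between Q = 8 and Q = 16: ½·(16 − 8)·(142 − 134) = 32.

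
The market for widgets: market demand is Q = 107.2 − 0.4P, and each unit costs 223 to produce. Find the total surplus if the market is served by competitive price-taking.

Inverting demand: P = 268 − 2.5Q.
Competitive firms price at marginal cost: P = 223, giving Q = 18.
CS = ½·(268 − 223)·18 = 405; PS = (223 − 223)·18 = 0; TS = 405.

TS = 405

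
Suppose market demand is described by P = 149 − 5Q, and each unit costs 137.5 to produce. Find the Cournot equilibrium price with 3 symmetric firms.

P = 140.375

With 3 symmetric Cournot firms, each firm's FOC gives 149 − 20q = 137.5, so q = 0.575, Q = 3·0.575 = 1.725, and P = 140.375.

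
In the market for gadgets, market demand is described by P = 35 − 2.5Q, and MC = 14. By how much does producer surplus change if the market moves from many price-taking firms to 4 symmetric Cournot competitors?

PS rises by 28.224

Under competition P = MC = 14, so Q = (35 − 14)/2.5 = 8.4.
PS = (14 − 14)·8.4 = 0.
With 4 symmetric Cournot firms, each firm's FOC gives 35 − 12.5q = 14, so q = 1.68, Q = 4·1.68 = 6.72, and P = 18.2.
PS = (18.2 − 14)·6.72 = 28.224.
Change in producer surplus: 28.224 − 0 = 28.224.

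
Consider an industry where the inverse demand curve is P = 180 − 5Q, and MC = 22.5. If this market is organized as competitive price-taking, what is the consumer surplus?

CS = 2480.625

Under competition P = MC = 22.5, so Q = (180 − 22.5)/5 = 31.5.
CS = ½·(180 − 22.5)·31.5 = 2480.625.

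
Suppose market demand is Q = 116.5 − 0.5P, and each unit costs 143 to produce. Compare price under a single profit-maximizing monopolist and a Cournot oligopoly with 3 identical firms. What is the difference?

Inverting demand: P = 233 − 2Q.
Monopoly sets MR = MC: 233 − 4Q = 143 ⇒ Q = 22.5, P = 233 − 2·22.5 = 188.
Cournot with 3 identical firms: the symmetric best-response condition is 233 − 8q = 143. Each firm produces q = 11.25, total output Q = 33.75, price P = 165.5.
Change in price: 165.5 − 188 = −22.5.

Price falls by 22.5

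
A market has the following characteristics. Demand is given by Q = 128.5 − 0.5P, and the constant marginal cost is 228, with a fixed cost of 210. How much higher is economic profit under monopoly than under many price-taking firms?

Inverting demand: P = 257 − 2Q.
Perfect competition: P = MC = 228, so 257 − 2Q = 228 and Q = 14.5.
Profit = (228 − 228)·14.5 − 210 = −210.
The monopolist equates marginal revenue to marginal cost: 257 − 4Q = 228, so Q = 7.25. From demand, P = 242.5.
Profit = (242.5 − 228)·7.25 − 210 = −104.875.
Change in economic profit: −104.875 − −210 = 105.125.

Economic profit rises by 105.125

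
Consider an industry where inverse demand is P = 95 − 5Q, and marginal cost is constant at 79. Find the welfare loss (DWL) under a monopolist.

DWL = 6.4

Perfect competition: P = MC = 79, so 95 − 5Q = 79 and Q = 3.2.
The monopolist equates marginal revenue to marginal cost: 95 − 10Q = 79, so Q = 1.6. From demand, P = 87.
DWL is the triangle between Q = 1.6 and Q = 3.2: ½·(3.2 − 1.6)·(87 − 79) = 6.4.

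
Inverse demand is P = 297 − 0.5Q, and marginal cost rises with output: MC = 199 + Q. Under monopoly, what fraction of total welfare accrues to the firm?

PS/TS = 0.8

Monopoly sets MR = MC: 297 − Q = 199 + Q ⇒ Q = 49, P = 297 − 0.5·49 = 272.5.
CS = ½·(297 − 272.5)·49 = 600.25.
PS = P·Q − VC(Q) = 272.5·49 − (199·49 + ½·1·49²) = 2401.
Share captured = PS/TS = 2401/3001.25 = 0.8.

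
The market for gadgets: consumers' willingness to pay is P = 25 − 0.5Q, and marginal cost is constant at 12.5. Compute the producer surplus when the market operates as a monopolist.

PS = 78.125

The monopolist equates marginal revenue to marginal cost: 25 − Q = 12.5, so Q = 12.5. From demand, P = 18.75.
PS = (18.75 − 12.5)·12.5 = 78.125.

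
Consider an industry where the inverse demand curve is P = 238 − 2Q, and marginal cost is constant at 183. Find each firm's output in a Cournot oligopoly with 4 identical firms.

Cournot with 4 identical firms: the symmetric best-response condition is 238 − 10q = 183. Each firm produces q = 5.5, total output Q = 22, price P = 194.

q_i = 5.5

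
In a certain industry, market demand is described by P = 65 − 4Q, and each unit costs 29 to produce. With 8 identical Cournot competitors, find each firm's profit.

π_i = 4

Cournot with 8 identical firms: the symmetric best-response condition is 65 − 36q = 29. Each firm produces q = 1, total output Q = 8, price P = 33.
Each firm's profit = (33 − 29)·1 = 4.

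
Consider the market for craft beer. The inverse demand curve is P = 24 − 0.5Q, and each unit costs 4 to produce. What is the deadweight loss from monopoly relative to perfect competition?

Competitive firms price at marginal cost: P = 4, giving Q = 40.
Monopoly sets MR = MC: 24 − Q = 4 ⇒ Q = 20, P = 24 − 0.5·20 = 14.
DWL is the triangle between Q = 20 and Q = 40: ½·(40 − 20)·(14 − 4) = 100.

DWL = 100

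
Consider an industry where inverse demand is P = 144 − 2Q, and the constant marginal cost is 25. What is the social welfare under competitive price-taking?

Competitive firms price at marginal cost: P = 25, giving Q = 59.5.
CS = ½·(144 − 25)·59.5 = 3540.25; PS = (25 − 25)·59.5 = 0; TS = 3540.25.

TS = 3540.25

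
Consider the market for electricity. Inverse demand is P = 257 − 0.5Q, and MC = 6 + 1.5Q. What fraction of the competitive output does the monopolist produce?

Q_m/Q_c = 0.8

The monopolist equates marginal revenue to marginal cost: 257 − Q = 6 + 1.5Q, so Q = 100.4. From demand, P = 206.8.
Under competition P = MC: 257 − 0.5Q = 6 + 1.5Q ⇒ Q = 125.5, P = 194.25.
Ratio Q_m/Q_c = 100.4/125.5 = 0.8.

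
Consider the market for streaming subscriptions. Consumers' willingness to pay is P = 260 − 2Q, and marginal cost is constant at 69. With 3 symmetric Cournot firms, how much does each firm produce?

q_i = 23.875

In a 3-firm Cournot equilibrium, symmetry and the first-order condition give q = (260 − 69)/(8) = 23.875. So Q = 71.625 and P = 116.75.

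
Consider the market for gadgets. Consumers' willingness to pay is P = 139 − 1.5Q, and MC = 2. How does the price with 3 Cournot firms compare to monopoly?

In a 3-firm Cournot equilibrium, symmetry and the first-order condition give q = (139 − 2)/(6) = 137/6. So Q = 68.5 and P = 36.25.
The monopolist equates marginal revenue to marginal cost: 139 − 3Q = 2, so Q = 137/3. From demand, P = 70.5.

Cournot: P = 36.25; Monopoly: P = 70.5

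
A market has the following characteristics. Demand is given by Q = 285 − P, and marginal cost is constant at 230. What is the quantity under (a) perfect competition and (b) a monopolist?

Inverting demand: P = 285 − Q.
Under competition P = MC = 230, so Q = (285 − 230)/1 = 55.
A monopolist chooses Q where MR = MC. MR = 285 − 2Q; setting this equal to 230 gives Q = 27.5 and P = 257.5.

Competition: Q = 55; Monopoly: Q = 27.5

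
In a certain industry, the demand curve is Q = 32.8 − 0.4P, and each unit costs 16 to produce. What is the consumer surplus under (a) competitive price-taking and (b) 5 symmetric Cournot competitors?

Competition: CS = 871.2; Cournot: CS = 605

Inverting demand: P = 82 − 2.5Q.
Under competition P = MC = 16, so Q = (82 − 16)/2.5 = 26.4.
CS = ½·(82 − 16)·26.4 = 871.2.
With 5 symmetric Cournot firms, each firm's FOC gives 82 − 15q = 16, so q = 4.4, Q = 5·4.4 = 22, and P = 27.
CS = ½·(82 − 27)·22 = 605.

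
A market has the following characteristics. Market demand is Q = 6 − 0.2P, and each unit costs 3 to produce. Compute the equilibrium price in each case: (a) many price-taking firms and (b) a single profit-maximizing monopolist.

Inverting demand: P = 30 − 5Q.
Competitive firms price at marginal cost: P = 3, giving Q = 5.4.
Monopoly sets MR = MC: 30 − 10Q = 3 ⇒ Q = 2.7, P = 30 − 5·2.7 = 16.5.

Competition: P = 3; Monopoly: P = 16.5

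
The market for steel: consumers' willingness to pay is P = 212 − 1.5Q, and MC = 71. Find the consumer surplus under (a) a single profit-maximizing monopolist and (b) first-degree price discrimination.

Monopoly: CS = 1656.75; Perfect PD: CS = 0

Monopoly sets MR = MC: 212 − 3Q = 71 ⇒ Q = 47, P = 212 − 1.5·47 = 141.5.
CS = ½·(212 − 141.5)·47 = 1656.75.
A perfectly discriminating monopolist sells every unit with P(Q) ≥ MC(Q), so output equals the competitive quantity Q = 94. Each buyer pays their reservation price, so CS = 0 and the firm captures all surplus.
CS = 0.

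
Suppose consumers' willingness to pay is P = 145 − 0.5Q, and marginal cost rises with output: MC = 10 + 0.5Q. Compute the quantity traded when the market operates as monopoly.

Q = 90

The monopolist equates marginal revenue to marginal cost: 145 − Q = 10 + 0.5Q, so Q = 90. From demand, P = 100.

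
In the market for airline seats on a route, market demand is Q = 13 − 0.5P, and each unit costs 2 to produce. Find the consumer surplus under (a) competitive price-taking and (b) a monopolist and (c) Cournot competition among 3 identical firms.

Competition: CS = 144; Monopoly: CS = 36; Cournot: CS = 81

Inverting demand: P = 26 − 2Q.
Perfect competition: P = MC = 2, so 26 − 2Q = 2 and Q = 12.
CS = ½·(26 − 2)·12 = 144.
The monopolist equates marginal revenue to marginal cost: 26 − 4Q = 2, so Q = 6. From demand, P = 14.
CS = ½·(26 − 14)·6 = 36.
With 3 symmetric Cournot firms, each firm's FOC gives 26 − 8q = 2, so q = 3, Q = 3·3 = 9, and P = 8.
CS = ½·(26 − 8)·9 = 81.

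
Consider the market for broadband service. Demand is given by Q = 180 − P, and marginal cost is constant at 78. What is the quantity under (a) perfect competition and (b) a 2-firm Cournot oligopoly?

Competition: Q = 102; Cournot: Q = 68

Inverting demand: P = 180 − Q.
Perfect competition: P = MC = 78, so 180 − Q = 78 and Q = 102.
With 2 symmetric Cournot firms, each firm's FOC gives 180 − 3q = 78, so q = 34, Q = 2·34 = 68, and P = 112.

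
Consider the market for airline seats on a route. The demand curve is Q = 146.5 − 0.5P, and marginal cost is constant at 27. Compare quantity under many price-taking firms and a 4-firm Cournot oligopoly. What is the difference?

Quantity falls by 26.6

Inverting demand: P = 293 − 2Q.
Competitive firms price at marginal cost: P = 27, giving Q = 133.
With 4 symmetric Cournot firms, each firm's FOC gives 293 − 10q = 27, so q = 26.6, Q = 4·26.6 = 106.4, and P = 80.2.
Change in quantity: 106.4 − 133 = −26.6.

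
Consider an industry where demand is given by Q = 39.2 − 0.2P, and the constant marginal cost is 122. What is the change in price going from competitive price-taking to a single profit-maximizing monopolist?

Price rises by 37

Inverting demand: P = 196 − 5Q.
Competitive firms price at marginal cost: P = 122, giving Q = 14.8.
Monopoly sets MR = MC: 196 − 10Q = 122 ⇒ Q = 7.4, P = 196 − 5·7.4 = 159.
Change in price: 159 − 122 = 37.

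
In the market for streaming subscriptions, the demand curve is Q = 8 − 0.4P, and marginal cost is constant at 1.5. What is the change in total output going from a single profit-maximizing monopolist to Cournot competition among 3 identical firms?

Inverting demand: P = 20 − 2.5Q.
A monopolist chooses Q where MR = MC. MR = 20 − 5Q; setting this equal to 1.5 gives Q = 3.7 and P = 10.75.
With 3 symmetric Cournot firms, each firm's FOC gives 20 − 10q = 1.5, so q = 1.85, Q = 3·1.85 = 5.55, and P = 6.125.
Change in total output: 5.55 − 3.7 = 1.85.

Total output rises by 1.85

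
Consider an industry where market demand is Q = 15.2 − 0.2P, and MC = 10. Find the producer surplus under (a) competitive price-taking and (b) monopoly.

Competition: PS = 0; Monopoly: PS = 217.8

Inverting demand: P = 76 − 5Q.
Under competition P = MC = 10, so Q = (76 − 10)/5 = 13.2.
PS = (10 − 10)·13.2 = 0.
Monopoly sets MR = MC: 76 − 10Q = 10 ⇒ Q = 6.6, P = 76 − 5·6.6 = 43.
PS = (43 − 10)·6.6 = 217.8.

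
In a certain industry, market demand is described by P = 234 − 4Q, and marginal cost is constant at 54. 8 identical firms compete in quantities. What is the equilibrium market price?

P = 74

With 8 symmetric Cournot firms, each firm's FOC gives 234 − 36q = 54, so q = 5, Q = 8·5 = 40, and P = 74.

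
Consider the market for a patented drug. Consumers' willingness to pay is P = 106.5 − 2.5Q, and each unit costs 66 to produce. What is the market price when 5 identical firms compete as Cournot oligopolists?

In a 5-firm Cournot equilibrium, symmetry and the first-order condition give q = (106.5 − 66)/(15) = 2.7. So Q = 13.5 and P = 72.75.

P = 72.75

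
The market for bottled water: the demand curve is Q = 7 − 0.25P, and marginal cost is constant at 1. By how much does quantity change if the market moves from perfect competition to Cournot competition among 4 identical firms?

Q falls by 1.35

Inverting demand: P = 28 − 4Q.
Under competition P = MC = 1, so Q = (28 − 1)/4 = 6.75.
In a 4-firm Cournot equilibrium, symmetry and the first-order condition give q = (28 − 1)/(20) = 1.35. So Q = 5.4 and P = 6.4.
Change in quantity: 5.4 − 6.75 = −1.35.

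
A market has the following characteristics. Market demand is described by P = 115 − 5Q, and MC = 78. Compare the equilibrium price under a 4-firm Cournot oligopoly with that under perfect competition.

Cournot: P = 85.4; Competition: P = 78

In a 4-firm Cournot equilibrium, symmetry and the first-order condition give q = (115 − 78)/(25) = 1.48. So Q = 5.92 and P = 85.4.
Competitive firms price at marginal cost: P = 78, giving Q = 7.4.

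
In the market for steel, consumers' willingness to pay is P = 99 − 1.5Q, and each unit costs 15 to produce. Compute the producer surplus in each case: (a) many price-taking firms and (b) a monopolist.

Under competition P = MC = 15, so Q = (99 − 15)/1.5 = 56.
PS = (15 − 15)·56 = 0.
The monopolist equates marginal revenue to marginal cost: 99 − 3Q = 15, so Q = 28. From demand, P = 57.
PS = (57 − 15)·28 = 1176.

Competition: PS = 0; Monopoly: PS = 1176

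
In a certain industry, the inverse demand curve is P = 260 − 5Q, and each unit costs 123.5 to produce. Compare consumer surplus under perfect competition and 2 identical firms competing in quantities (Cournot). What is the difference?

Consumer surplus falls by 1035.125

Competitive firms price at marginal cost: P = 123.5, giving Q = 27.3.
CS = ½·(260 − 123.5)·27.3 = 1863.225.
With 2 symmetric Cournot firms, each firm's FOC gives 260 − 15q = 123.5, so q = 9.1, Q = 2·9.1 = 18.2, and P = 169.
CS = ½·(260 − 169)·18.2 = 828.1.
Change in consumer surplus: 828.1 − 1863.225 = −1035.125.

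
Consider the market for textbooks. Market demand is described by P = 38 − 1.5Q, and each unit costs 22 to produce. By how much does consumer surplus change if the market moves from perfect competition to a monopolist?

Consumer surplus falls by 64

Under competition P = MC = 22, so Q = (38 − 22)/1.5 = 32/3.
CS = ½·(38 − 22)·32/3 = 256/3.
A monopolist chooses Q where MR = MC. MR = 38 − 3Q; setting this equal to 22 gives Q = 16/3 and P = 30.
CS = ½·(38 − 30)·16/3 = 64/3.
Change in consumer surplus: 64/3 − 256/3 = −64.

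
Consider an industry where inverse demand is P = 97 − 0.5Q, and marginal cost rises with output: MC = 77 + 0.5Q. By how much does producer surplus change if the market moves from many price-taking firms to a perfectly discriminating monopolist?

Competitive equilibrium sets price equal to marginal cost: 97 − 0.5Q = 77 + 0.5Q, so Q = 20 and P = 87.
PS = P·Q − VC(Q) = 87·20 − (77·20 + ½·0.5·20²) = 100.
Under first-degree price discrimination the firm charges each unit its demand price and produces up to where P = MC, i.e. Q = 20. Consumer surplus is zero; producer surplus equals total surplus.
PS = ½·(97 − 77)·20 = 200.
Change in producer surplus: 200 − 100 = 100.

Producer surplus rises by 100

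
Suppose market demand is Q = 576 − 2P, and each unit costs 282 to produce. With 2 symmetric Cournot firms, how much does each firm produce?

q_i = 4

Inverting demand: P = 288 − 0.5Q.
With 2 symmetric Cournot firms, each firm's FOC gives 288 − 1.5q = 282, so q = 4, Q = 2·4 = 8, and P = 284.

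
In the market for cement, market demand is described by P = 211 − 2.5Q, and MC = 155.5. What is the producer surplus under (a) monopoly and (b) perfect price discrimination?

Monopoly: PS = 308.025; Perfect PD: PS = 616.05

Monopoly sets MR = MC: 211 − 5Q = 155.5 ⇒ Q = 11.1, P = 211 − 2.5·11.1 = 183.25.
PS = (183.25 − 155.5)·11.1 = 308.025.
A perfectly discriminating monopolist sells every unit with P(Q) ≥ MC(Q), so output equals the competitive quantity Q = 22.2. Each buyer pays their reservation price, so CS = 0 and the firm captures all surplus.
PS = ½·(211 − 155.5)·22.2 = 616.05.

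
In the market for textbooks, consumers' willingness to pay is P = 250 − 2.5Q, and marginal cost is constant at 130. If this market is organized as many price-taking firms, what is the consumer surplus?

Under competition P = MC = 130, so Q = (250 − 130)/2.5 = 48.
CS = ½·(250 − 130)·48 = 2880.

CS = 2880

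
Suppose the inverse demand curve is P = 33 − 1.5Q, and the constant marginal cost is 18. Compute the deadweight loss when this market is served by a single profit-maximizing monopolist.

Under competition P = MC = 18, so Q = (33 − 18)/1.5 = 10.
A monopolist chooses Q where MR = MC. MR = 33 − 3Q; setting this equal to 18 gives Q = 5 and P = 25.5.
DWL is the triangle between Q = 5 and Q = 10: ½·(10 − 5)·(25.5 − 18) = 18.75.

DWL = 18.75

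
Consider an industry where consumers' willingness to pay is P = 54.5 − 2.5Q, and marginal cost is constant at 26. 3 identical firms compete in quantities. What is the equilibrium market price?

P = 33.125

In a 3-firm Cournot equilibrium, symmetry and the first-order condition give q = (54.5 − 26)/(10) = 2.85. So Q = 8.55 and P = 33.125.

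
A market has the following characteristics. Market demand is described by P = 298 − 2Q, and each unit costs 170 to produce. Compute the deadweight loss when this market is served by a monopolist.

Competitive firms price at marginal cost: P = 170, giving Q = 64.
The monopolist equates marginal revenue to marginal cost: 298 − 4Q = 170, so Q = 32. From demand, P = 234.
DWL is the triangle between Q = 32 and Q = 64: ½·(64 − 32)·(234 − 170) = 1024.

DWL = 1024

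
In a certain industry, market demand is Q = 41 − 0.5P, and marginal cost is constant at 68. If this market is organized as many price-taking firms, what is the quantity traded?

Inverting demand: P = 82 − 2Q.
Competitive firms price at marginal cost: P = 68, giving Q = 7.

Q = 7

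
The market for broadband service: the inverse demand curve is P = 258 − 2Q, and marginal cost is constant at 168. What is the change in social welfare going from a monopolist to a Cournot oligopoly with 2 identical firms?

A monopolist chooses Q where MR = MC. MR = 258 − 4Q; setting this equal to 168 gives Q = 22.5 and P = 213.
CS = ½·(258 − 213)·22.5 = 506.25; PS = (213 − 168)·22.5 = 1012.5; TS = 1518.75.
With 2 symmetric Cournot firms, each firm's FOC gives 258 − 6q = 168, so q = 15, Q = 2·15 = 30, and P = 198.
CS = ½·(258 − 198)·30 = 900; PS = (198 − 168)·30 = 900; TS = 1800.
Change in social welfare: 1800 − 1518.75 = 281.25.

Social welfare rises by 281.25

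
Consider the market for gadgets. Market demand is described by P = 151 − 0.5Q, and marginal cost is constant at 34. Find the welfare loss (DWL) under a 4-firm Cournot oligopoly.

DWL = 547.56

Under competition P = MC = 34, so Q = (151 − 34)/0.5 = 234.
In a 4-firm Cournot equilibrium, symmetry and the first-order condition give q = (151 − 34)/(2.5) = 46.8. So Q = 187.2 and P = 57.4.
DWL is the triangle between Q = 187.2 and Q = 234: ½·(234 − 187.2)·(57.4 − 34) = 547.56.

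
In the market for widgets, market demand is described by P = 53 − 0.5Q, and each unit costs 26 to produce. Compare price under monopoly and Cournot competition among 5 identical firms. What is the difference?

Price falls by 9

A monopolist chooses Q where MR = MC. MR = 53 − Q; setting this equal to 26 gives Q = 27 and P = 39.5.
In a 5-firm Cournot equilibrium, symmetry and the first-order condition give q = (53 − 26)/(3) = 9. So Q = 45 and P = 30.5.
Change in price: 30.5 − 39.5 = −9.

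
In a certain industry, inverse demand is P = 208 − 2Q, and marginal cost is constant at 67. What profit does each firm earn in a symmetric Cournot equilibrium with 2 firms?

π_i = 1104.5

With 2 symmetric Cournot firms, each firm's FOC gives 208 − 6q = 67, so q = 23.5, Q = 2·23.5 = 47, and P = 114.
Each firm's profit = (114 − 67)·23.5 = 1104.5.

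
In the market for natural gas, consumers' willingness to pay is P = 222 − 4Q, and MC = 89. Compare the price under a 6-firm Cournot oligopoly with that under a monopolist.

In a 6-firm Cournot equilibrium, symmetry and the first-order condition give q = (222 − 89)/(28) = 4.75. So Q = 28.5 and P = 108.
The monopolist equates marginal revenue to marginal cost: 222 − 8Q = 89, so Q = 16.625. From demand, P = 155.5.

Cournot: P = 108; Monopoly: P = 155.5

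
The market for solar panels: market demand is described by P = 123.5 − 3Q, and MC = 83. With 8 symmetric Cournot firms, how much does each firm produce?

Cournot with 8 identical firms: the symmetric best-response condition is 123.5 − 27q = 83. Each firm produces q = 1.5, total output Q = 12, price P = 87.5.

q_i = 1.5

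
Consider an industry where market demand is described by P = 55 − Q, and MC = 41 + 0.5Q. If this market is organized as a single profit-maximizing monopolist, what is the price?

The monopolist equates marginal revenue to marginal cost: 55 − 2Q = 41 + 0.5Q, so Q = 5.6. From demand, P = 49.4.

P = 49.4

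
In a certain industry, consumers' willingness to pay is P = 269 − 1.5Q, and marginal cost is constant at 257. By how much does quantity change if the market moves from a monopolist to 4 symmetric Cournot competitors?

Quantity rises by 2.4

A monopolist chooses Q where MR = MC. MR = 269 − 3Q; setting this equal to 257 gives Q = 4 and P = 263.
In a 4-firm Cournot equilibrium, symmetry and the first-order condition give q = (269 − 257)/(7.5) = 1.6. So Q = 6.4 and P = 259.4.
Change in quantity: 6.4 − 4 = 2.4.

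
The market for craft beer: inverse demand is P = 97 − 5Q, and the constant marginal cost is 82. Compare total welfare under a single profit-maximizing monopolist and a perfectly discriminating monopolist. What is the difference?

A monopolist chooses Q where MR = MC. MR = 97 − 10Q; setting this equal to 82 gives Q = 1.5 and P = 89.5.
CS = ½·(97 − 89.5)·1.5 = 5.625; PS = (89.5 − 82)·1.5 = 11.25; TS = 16.875.
A perfectly discriminating monopolist sells every unit with P(Q) ≥ MC(Q), so output equals the competitive quantity Q = 3. Each buyer pays their reservation price, so CS = 0 and the firm captures all surplus.
TS = 22.5 (equal to competitive TS).
Change in total welfare: 22.5 − 16.875 = 5.625.

TS rises by 5.625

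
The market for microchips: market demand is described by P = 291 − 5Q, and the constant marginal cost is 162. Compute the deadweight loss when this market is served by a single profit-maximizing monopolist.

DWL = 416.025

Under competition P = MC = 162, so Q = (291 − 162)/5 = 25.8.
The monopolist equates marginal revenue to marginal cost: 291 − 10Q = 162, so Q = 12.9. From demand, P = 226.5.
DWL is the triangle between Q = 12.9 and Q = 25.8: ½·(25.8 − 12.9)·(226.5 − 162) = 416.025.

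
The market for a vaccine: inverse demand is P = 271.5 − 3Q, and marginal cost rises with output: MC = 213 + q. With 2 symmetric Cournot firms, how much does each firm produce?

Cournot with 2 identical firms: the symmetric best-response condition is 271.5 − 9q = 213 + q. Each firm produces q = 5.85, total output Q = 11.7, price P = 236.4.

q_i = 5.85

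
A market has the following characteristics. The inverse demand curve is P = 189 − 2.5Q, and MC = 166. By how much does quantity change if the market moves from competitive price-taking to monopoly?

Q falls by 4.6

Under competition P = MC = 166, so Q = (189 − 166)/2.5 = 9.2.
Monopoly sets MR = MC: 189 − 5Q = 166 ⇒ Q = 4.6, P = 189 − 2.5·4.6 = 177.5.
Change in quantity: 4.6 − 9.2 = −4.6.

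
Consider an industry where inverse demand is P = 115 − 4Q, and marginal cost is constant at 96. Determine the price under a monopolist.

A monopolist chooses Q where MR = MC. MR = 115 − 8Q; setting this equal to 96 gives Q = 2.375 and P = 105.5.

P = 105.5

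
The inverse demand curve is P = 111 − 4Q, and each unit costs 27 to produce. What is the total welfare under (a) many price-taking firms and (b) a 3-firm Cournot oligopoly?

Perfect competition: P = MC = 27, so 111 − 4Q = 27 and Q = 21.
CS = ½·(111 − 27)·21 = 882; PS = (27 − 27)·21 = 0; TS = 882.
Cournot with 3 identical firms: the symmetric best-response condition is 111 − 16q = 27. Each firm produces q = 5.25, total output Q = 15.75, price P = 48.
CS = ½·(111 − 48)·15.75 = 496.125; PS = (48 − 27)·15.75 = 330.75; TS = 826.875.

Competition: TS = 882; Cournot: TS = 826.875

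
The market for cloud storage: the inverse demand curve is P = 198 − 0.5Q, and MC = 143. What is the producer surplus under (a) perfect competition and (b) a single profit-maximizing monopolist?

Competition: PS = 0; Monopoly: PS = 1512.5

Perfect competition: P = MC = 143, so 198 − 0.5Q = 143 and Q = 110.
PS = (143 − 143)·110 = 0.
A monopolist chooses Q where MR = MC. MR = 198 − Q; setting this equal to 143 gives Q = 55 and P = 170.5.
PS = (170.5 − 143)·55 = 1512.5.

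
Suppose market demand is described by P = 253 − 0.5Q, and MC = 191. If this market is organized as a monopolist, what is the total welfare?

TS = 2883

Monopoly sets MR = MC: 253 − Q = 191 ⇒ Q = 62, P = 253 − 0.5·62 = 222.
CS = ½·(253 − 222)·62 = 961; PS = (222 − 191)·62 = 1922; TS = 2883.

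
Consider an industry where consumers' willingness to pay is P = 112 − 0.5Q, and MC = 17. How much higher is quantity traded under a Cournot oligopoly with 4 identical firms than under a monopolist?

The monopolist equates marginal revenue to marginal cost: 112 − Q = 17, so Q = 95. From demand, P = 64.5.
With 4 symmetric Cournot firms, each firm's FOC gives 112 − 2.5q = 17, so q = 38, Q = 4·38 = 152, and P = 36.
Change in quantity traded: 152 − 95 = 57.

Q rises by 57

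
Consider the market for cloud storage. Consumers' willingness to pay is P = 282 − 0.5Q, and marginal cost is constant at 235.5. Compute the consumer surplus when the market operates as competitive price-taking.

CS = 2162.25

Competitive firms price at marginal cost: P = 235.5, giving Q = 93.
CS = ½·(282 − 235.5)·93 = 2162.25.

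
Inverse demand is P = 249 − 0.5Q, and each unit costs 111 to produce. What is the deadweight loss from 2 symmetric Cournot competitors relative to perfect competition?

Perfect competition: P = MC = 111, so 249 − 0.5Q = 111 and Q = 276.
In a 2-firm Cournot equilibrium, symmetry and the first-order condition give q = (249 − 111)/(1.5) = 92. So Q = 184 and P = 157.
DWL is the triangle between Q = 184 and Q = 276: ½·(276 − 184)·(157 − 111) = 2116.

DWL = 2116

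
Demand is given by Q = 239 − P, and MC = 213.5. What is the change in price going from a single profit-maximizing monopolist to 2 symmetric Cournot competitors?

Inverting demand: P = 239 − Q.
A monopolist chooses Q where MR = MC. MR = 239 − 2Q; setting this equal to 213.5 gives Q = 12.75 and P = 226.25.
Cournot with 2 identical firms: the symmetric best-response condition is 239 − 3q = 213.5. Each firm produces q = 8.5, total output Q = 17, price P = 222.
Change in price: 222 − 226.25 = −4.25.

P falls by 4.25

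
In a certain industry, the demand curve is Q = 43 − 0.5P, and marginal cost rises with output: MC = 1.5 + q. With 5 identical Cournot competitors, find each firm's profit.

Inverting demand: P = 86 − 2Q.
With 5 symmetric Cournot firms, each firm's FOC gives 86 − 12q = 1.5 + q, so q = 6.5, Q = 5·6.5 = 32.5, and P = 21.
Each firm's profit = 21·6.5 − (1.5·6.5 + ½·1·6.5²) = 105.625.

π_i = 105.625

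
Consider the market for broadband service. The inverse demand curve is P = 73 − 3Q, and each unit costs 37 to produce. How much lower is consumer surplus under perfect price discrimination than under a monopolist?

Monopoly sets MR = MC: 73 − 6Q = 37 ⇒ Q = 6, P = 73 − 3·6 = 55.
CS = ½·(73 − 55)·6 = 54.
A perfectly discriminating monopolist sells every unit with P(Q) ≥ MC(Q), so output equals the competitive quantity Q = 12. Each buyer pays their reservation price, so CS = 0 and the firm captures all surplus.
CS = 0.
Change in consumer surplus: 0 − 54 = −54.

Consumer surplus falls by 54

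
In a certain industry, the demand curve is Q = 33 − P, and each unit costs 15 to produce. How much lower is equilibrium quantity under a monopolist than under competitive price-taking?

Inverting demand: P = 33 − Q.
Competitive firms price at marginal cost: P = 15, giving Q = 18.
A monopolist chooses Q where MR = MC. MR = 33 − 2Q; setting this equal to 15 gives Q = 9 and P = 24.
Change in equilibrium quantity: 9 − 18 = −9.

Q falls by 9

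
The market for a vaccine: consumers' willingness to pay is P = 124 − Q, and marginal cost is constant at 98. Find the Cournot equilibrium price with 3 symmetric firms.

P = 104.5

In a 3-firm Cournot equilibrium, symmetry and the first-order condition give q = (124 − 98)/(4) = 6.5. So Q = 19.5 and P = 104.5.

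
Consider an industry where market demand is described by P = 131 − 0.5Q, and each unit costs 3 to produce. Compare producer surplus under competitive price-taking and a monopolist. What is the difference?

Competitive firms price at marginal cost: P = 3, giving Q = 256.
PS = (3 − 3)·256 = 0.
A monopolist chooses Q where MR = MC. MR = 131 − Q; setting this equal to 3 gives Q = 128 and P = 67.
PS = (67 − 3)·128 = 8192.
Change in producer surplus: 8192 − 0 = 8192.

Producer surplus rises by 8192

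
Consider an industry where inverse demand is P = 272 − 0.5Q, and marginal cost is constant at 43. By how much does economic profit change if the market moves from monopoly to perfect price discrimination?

Monopoly sets MR = MC: 272 − Q = 43 ⇒ Q = 229, P = 272 − 0.5·229 = 157.5.
Profit = (157.5 − 43)·229 = 26220.5.
With perfect price discrimination, output is the efficient level Q = 458 (where demand meets MC), but every buyer pays their willingness to pay: CS = 0 and PS = total surplus.
PS equals the full surplus area, 52441. Profit = 52441 = 52441.
Change in economic profit: 52441 − 26220.5 = 26220.5.

Economic profit rises by 26220.5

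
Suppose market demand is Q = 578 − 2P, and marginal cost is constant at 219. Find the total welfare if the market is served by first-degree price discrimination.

Inverting demand: P = 289 − 0.5Q.
With perfect price discrimination, output is the efficient level Q = 140 (where demand meets MC), but every buyer pays their willingness to pay: CS = 0 and PS = total surplus.
TS = 4900 (equal to competitive TS).

TS = 4900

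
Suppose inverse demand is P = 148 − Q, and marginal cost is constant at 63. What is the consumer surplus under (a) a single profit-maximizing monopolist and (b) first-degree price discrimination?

Monopoly: CS = 903.125; Perfect PD: CS = 0

A monopolist chooses Q where MR = MC. MR = 148 − 2Q; setting this equal to 63 gives Q = 42.5 and P = 105.5.
CS = ½·(148 − 105.5)·42.5 = 903.125.
With perfect price discrimination, output is the efficient level Q = 85 (where demand meets MC), but every buyer pays their willingness to pay: CS = 0 and PS = total surplus.
CS = 0.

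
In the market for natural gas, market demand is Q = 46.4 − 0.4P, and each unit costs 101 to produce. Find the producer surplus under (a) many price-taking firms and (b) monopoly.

Competition: PS = 0; Monopoly: PS = 22.5

Inverting demand: P = 116 − 2.5Q.
Competitive firms price at marginal cost: P = 101, giving Q = 6.
PS = (101 − 101)·6 = 0.
A monopolist chooses Q where MR = MC. MR = 116 − 5Q; setting this equal to 101 gives Q = 3 and P = 108.5.
PS = (108.5 − 101)·3 = 22.5.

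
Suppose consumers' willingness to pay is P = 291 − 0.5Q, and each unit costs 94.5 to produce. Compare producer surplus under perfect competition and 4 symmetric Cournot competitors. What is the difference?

PS rises by 12355.92

Perfect competition: P = MC = 94.5, so 291 − 0.5Q = 94.5 and Q = 393.
PS = (94.5 − 94.5)·393 = 0.
With 4 symmetric Cournot firms, each firm's FOC gives 291 − 2.5q = 94.5, so q = 78.6, Q = 4·78.6 = 314.4, and P = 133.8.
PS = (133.8 − 94.5)·314.4 = 12355.92.
Change in producer surplus: 12355.92 − 0 = 12355.92.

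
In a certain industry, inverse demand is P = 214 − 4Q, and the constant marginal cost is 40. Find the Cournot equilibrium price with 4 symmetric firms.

P = 74.8

In a 4-firm Cournot equilibrium, symmetry and the first-order condition give q = (214 − 40)/(20) = 8.7. So Q = 34.8 and P = 74.8.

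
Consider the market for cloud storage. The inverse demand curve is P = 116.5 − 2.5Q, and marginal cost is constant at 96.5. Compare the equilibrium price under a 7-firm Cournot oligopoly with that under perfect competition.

In a 7-firm Cournot equilibrium, symmetry and the first-order condition give q = (116.5 − 96.5)/(20) = 1. So Q = 7 and P = 99.
Under competition P = MC = 96.5, so Q = (116.5 − 96.5)/2.5 = 8.

Cournot: P = 99; Competition: P = 96.5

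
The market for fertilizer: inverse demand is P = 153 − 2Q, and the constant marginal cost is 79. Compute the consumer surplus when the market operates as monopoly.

CS = 342.25

The monopolist equates marginal revenue to marginal cost: 153 − 4Q = 79, so Q = 18.5. From demand, P = 116.
CS = ½·(153 − 116)·18.5 = 342.25.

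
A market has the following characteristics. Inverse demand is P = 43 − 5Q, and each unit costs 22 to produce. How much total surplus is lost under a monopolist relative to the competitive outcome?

DWL = 11.025

Under competition P = MC = 22, so Q = (43 − 22)/5 = 4.2.
Monopoly sets MR = MC: 43 − 10Q = 22 ⇒ Q = 2.1, P = 43 − 5·2.1 = 32.5.
DWL is the triangle between Q = 2.1 and Q = 4.2: ½·(4.2 − 2.1)·(32.5 − 22) = 11.025.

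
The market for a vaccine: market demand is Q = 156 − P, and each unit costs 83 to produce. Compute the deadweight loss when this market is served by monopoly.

DWL = 666.125

Inverting demand: P = 156 − Q.
Perfect competition: P = MC = 83, so 156 − Q = 83 and Q = 73.
A monopolist chooses Q where MR = MC. MR = 156 − 2Q; setting this equal to 83 gives Q = 36.5 and P = 119.5.
DWL is the triangle between Q = 36.5 and Q = 73: ½·(73 − 36.5)·(119.5 − 83) = 666.125.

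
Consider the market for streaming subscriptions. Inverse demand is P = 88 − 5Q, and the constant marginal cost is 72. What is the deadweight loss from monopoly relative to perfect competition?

DWL = 6.4

Perfect competition: P = MC = 72, so 88 − 5Q = 72 and Q = 3.2.
The monopolist equates marginal revenue to marginal cost: 88 − 10Q = 72, so Q = 1.6. From demand, P = 80.
DWL is the triangle between Q = 1.6 and Q = 3.2: ½·(3.2 − 1.6)·(80 − 72) = 6.4.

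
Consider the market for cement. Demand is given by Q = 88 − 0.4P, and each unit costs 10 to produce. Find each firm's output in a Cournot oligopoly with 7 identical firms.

Inverting demand: P = 220 − 2.5Q.
In a 7-firm Cournot equilibrium, symmetry and the first-order condition give q = (220 − 10)/(20) = 10.5. So Q = 73.5 and P = 36.25.

q_i = 10.5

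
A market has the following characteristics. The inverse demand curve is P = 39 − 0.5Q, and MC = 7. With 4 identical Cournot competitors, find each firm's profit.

In a 4-firm Cournot equilibrium, symmetry and the first-order condition give q = (39 − 7)/(2.5) = 12.8. So Q = 51.2 and P = 13.4.
Each firm's profit = (13.4 − 7)·12.8 = 81.92.

π_i = 81.92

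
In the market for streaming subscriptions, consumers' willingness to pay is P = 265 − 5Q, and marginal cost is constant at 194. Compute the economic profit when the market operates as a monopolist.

Profit = 252.05

A monopolist chooses Q where MR = MC. MR = 265 − 10Q; setting this equal to 194 gives Q = 7.1 and P = 229.5.
Profit = (229.5 − 194)·7.1 = 252.05.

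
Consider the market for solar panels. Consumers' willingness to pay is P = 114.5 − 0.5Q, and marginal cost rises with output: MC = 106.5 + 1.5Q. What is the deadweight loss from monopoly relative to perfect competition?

DWL = 0.64

Competitive equilibrium sets price equal to marginal cost: 114.5 − 0.5Q = 106.5 + 1.5Q, so Q = 4 and P = 112.5.
Monopoly sets MR = MC: 114.5 − Q = 106.5 + 1.5Q ⇒ Q = 3.2, P = 114.5 − 0.5·3.2 = 112.9.
CS = ½·(114.5 − 112.5)·4 = 4; PS = (112.5·4 − 106.5·4 − ½·1.5·4²) = 12; TS = 16.
CS = ½·(114.5 − 112.9)·3.2 = 2.56; PS = (112.9·3.2 − 106.5·3.2 − ½·1.5·3.2²) = 12.8; TS = 15.36.
DWL = 16 − 15.36 = 0.64.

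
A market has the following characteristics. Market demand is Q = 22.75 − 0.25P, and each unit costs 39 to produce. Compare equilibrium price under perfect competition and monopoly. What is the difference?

P rises by 26

Inverting demand: P = 91 − 4Q.
Under competition P = MC = 39, so Q = (91 − 39)/4 = 13.
A monopolist chooses Q where MR = MC. MR = 91 − 8Q; setting this equal to 39 gives Q = 6.5 and P = 65.
Change in equilibrium price: 65 − 39 = 26.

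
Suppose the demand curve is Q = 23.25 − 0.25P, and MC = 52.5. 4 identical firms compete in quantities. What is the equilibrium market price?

Inverting demand: P = 93 − 4Q.
With 4 symmetric Cournot firms, each firm's FOC gives 93 − 20q = 52.5, so q = 2.025, Q = 4·2.025 = 8.1, and P = 60.6.

P = 60.6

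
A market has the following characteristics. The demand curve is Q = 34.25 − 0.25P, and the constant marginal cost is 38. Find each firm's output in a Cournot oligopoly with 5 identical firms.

q_i = 4.125

Inverting demand: P = 137 − 4Q.
With 5 symmetric Cournot firms, each firm's FOC gives 137 − 24q = 38, so q = 4.125, Q = 5·4.125 = 20.625, and P = 54.5.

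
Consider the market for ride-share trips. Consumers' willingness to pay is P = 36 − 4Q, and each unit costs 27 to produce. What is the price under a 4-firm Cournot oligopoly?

P = 28.8

With 4 symmetric Cournot firms, each firm's FOC gives 36 − 20q = 27, so q = 0.45, Q = 4·0.45 = 1.8, and P = 28.8.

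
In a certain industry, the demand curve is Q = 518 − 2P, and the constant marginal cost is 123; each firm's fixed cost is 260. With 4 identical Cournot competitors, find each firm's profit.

π_i = 1219.68

Inverting demand: P = 259 − 0.5Q.
With 4 symmetric Cournot firms, each firm's FOC gives 259 − 2.5q = 123, so q = 54.4, Q = 4·54.4 = 217.6, and P = 150.2.
Each firm's profit = (150.2 − 123)·54.4 − 260 = 1219.68.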